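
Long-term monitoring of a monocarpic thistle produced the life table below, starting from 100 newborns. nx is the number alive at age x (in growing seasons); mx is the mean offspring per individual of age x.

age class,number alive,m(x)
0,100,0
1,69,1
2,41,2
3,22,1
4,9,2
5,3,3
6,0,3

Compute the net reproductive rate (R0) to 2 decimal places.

lx = nx/n0 = nx/100: 1, 0.69, 0.41, 0.22, 0.09, 0.03, 0
lx·mx by age: 0, 0.69, 0.82, 0.22, 0.18, 0.09, 0
R0 = Σ lx·mx = 2 → 2.00

2.00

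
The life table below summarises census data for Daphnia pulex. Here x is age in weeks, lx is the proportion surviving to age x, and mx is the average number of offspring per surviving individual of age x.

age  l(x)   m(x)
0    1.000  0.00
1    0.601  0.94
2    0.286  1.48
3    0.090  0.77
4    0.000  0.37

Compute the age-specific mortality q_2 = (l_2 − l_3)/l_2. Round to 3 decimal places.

0.685

q_2 = (l_2 − l_3) / l_2 = (0.286 − 0.09) / 0.286
     = 0.196 / 0.286 = 0.685315… → 0.685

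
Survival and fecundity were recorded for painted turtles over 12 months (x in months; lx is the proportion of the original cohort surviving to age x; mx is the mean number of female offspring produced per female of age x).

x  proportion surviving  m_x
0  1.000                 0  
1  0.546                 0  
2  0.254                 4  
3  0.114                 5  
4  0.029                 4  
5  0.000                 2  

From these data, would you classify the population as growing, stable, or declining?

R0 = Σ lx·mx = 0 + 0 + 1.016 + 0.57 + 0.116 + 0 = 1.702
R0 > 1, so the population is growing.

growing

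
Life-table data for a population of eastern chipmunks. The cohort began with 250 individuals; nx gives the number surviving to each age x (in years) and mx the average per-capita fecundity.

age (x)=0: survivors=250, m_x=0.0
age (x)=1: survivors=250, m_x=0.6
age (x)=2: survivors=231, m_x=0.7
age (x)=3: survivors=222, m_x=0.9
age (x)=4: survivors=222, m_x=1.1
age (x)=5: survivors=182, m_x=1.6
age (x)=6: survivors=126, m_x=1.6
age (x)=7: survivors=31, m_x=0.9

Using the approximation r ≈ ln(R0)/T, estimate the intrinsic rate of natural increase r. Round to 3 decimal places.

0.424

lx = nx/n0 = nx/250: 1, 1, 0.924, 0.888, 0.888, 0.728, 0.504, 0.124
R0 = Σ lx·mx = 0 + 0.6 + 0.6468 + 0.7992 + 0.9768 + 1.1648 + 0.8064 + 0.1116 = 5.1056
Σ x·lx·mx = 19.642; T = 19.642/5.1056 = 3.84715…
r ≈ ln(R0)/T = ln(5.1056)/3.84715… = 0.42378… → 0.424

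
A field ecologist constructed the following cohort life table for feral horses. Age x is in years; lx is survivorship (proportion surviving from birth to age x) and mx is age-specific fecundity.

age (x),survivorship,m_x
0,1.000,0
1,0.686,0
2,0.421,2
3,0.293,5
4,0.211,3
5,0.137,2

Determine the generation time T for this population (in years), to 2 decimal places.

lx·mx: 0, 0, 0.842, 1.465, 0.633, 0.274 → R0 = 3.214
x·lx·mx: 0, 0, 1.684, 4.395, 2.532, 1.37 → Σ = 9.981
T = 9.981 / 3.214 = 3.105476… → 3.11

3.11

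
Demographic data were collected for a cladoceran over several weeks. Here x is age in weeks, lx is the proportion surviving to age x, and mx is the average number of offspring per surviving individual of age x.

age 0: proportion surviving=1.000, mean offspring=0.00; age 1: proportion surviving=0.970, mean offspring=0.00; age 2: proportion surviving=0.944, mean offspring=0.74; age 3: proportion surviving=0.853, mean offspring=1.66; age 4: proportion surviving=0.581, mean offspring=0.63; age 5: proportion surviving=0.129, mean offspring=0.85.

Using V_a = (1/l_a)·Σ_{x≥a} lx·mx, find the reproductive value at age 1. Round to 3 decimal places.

lx·mx for x ≥ 1: 0, 0.69856, 1.41598, 0.36603, 0.10965 → sum = 2.59022
V_1 = 2.59022 / l_1 = 2.59022 / 0.97 = 2.67033… → 2.670

2.670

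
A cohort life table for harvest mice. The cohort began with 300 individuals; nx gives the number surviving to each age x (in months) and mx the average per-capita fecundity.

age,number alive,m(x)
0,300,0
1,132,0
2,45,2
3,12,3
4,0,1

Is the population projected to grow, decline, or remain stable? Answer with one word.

declining

lx = nx/n0 = nx/300: 1, 0.44, 0.15, 0.04, 0
R0 = Σ lx·mx = 0 + 0 + 0.3 + 0.12 + 0 = 0.42
R0 < 1, so the population is declining.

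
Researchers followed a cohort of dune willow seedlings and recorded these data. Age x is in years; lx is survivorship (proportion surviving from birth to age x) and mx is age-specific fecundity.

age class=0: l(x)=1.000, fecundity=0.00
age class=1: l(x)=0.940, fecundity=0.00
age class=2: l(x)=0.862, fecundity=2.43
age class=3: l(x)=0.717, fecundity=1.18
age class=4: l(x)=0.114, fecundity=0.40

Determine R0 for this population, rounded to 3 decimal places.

2.986

lx·mx by age: 0, 0, 2.09466, 0.84606, 0.0456
R0 = Σ lx·mx = 2.98632 → 2.986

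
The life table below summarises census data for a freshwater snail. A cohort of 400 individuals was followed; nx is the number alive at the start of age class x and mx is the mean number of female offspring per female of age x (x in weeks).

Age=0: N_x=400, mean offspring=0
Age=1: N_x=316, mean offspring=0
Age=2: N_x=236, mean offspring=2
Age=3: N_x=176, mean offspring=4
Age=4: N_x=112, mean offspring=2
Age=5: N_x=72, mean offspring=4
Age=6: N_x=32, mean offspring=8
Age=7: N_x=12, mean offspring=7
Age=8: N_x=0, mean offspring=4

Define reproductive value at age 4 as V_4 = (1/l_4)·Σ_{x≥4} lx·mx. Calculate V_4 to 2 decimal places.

7.61

lx = nx/n0 = nx/400: 1, 0.79, 0.59, 0.44, 0.28, 0.18, 0.08, 0.03, 0
lx·mx for x ≥ 4: 0.56, 0.72, 0.64, 0.21, 0 → sum = 2.13
V_4 = 2.13 / l_4 = 2.13 / 0.28 = 7.607143… → 7.61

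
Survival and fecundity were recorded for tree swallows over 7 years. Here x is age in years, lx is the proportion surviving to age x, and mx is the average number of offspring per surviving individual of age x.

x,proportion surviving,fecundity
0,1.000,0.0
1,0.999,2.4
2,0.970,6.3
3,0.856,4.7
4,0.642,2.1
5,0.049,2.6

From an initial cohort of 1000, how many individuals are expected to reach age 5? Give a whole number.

49

Expected survivors = N0 · l_5 = 1000 × 0.049 = 49 → 49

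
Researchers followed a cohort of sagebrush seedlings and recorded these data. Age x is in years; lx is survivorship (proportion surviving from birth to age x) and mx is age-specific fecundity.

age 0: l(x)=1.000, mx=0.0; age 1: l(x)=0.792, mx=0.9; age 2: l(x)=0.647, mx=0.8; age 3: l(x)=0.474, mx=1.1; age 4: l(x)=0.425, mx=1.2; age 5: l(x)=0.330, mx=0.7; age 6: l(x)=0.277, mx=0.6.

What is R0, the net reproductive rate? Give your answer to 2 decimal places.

2.66

lx·mx by age: 0, 0.7128, 0.5176, 0.5214, 0.51, 0.231, 0.1662
R0 = Σ lx·mx = 2.659 → 2.66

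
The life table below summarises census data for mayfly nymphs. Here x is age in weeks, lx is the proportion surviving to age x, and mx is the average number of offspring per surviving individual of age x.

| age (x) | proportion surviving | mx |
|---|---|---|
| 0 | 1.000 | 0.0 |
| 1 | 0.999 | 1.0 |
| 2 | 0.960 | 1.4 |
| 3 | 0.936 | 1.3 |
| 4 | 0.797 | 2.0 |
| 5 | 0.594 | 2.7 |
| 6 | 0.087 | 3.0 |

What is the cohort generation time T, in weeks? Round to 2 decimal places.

3.32

lx·mx: 0, 0.999, 1.344, 1.2168, 1.594, 1.6038, 0.261 → R0 = 7.0186
x·lx·mx: 0, 0.999, 2.688, 3.6504, 6.376, 8.019, 1.566 → Σ = 23.2984
T = 23.2984 / 7.0186 = 3.319522… → 3.32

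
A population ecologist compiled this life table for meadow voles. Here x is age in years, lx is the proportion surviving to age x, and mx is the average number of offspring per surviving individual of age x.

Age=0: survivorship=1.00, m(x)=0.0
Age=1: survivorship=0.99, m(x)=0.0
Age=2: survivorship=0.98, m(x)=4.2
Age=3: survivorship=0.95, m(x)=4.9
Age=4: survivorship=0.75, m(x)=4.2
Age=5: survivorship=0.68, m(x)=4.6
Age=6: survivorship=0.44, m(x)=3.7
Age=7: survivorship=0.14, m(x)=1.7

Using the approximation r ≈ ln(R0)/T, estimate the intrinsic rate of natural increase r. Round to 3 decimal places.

0.773

R0 = Σ lx·mx = 0 + 0 + 4.116 + 4.655 + 3.15 + 3.128 + 1.628 + 0.238 = 16.915
Σ x·lx·mx = 61.871; T = 61.871/16.915 = 3.65776…
r ≈ ln(R0)/T = ln(16.915)/3.65776… = 0.77321… → 0.773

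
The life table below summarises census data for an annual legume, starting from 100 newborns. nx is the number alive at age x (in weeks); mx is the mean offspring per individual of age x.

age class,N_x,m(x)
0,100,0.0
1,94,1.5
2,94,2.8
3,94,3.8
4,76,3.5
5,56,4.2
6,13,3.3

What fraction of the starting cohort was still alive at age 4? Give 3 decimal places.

l_4 = n_4/n_0 = 76/100 = 0.76 → 0.760

0.760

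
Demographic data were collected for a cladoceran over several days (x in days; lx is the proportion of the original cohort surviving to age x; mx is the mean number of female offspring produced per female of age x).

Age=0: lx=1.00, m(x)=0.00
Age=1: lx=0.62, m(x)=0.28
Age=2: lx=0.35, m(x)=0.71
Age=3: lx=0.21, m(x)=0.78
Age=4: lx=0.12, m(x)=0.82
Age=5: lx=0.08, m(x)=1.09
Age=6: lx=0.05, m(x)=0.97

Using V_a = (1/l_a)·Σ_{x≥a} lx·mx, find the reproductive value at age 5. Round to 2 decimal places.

1.70

lx·mx for x ≥ 5: 0.0872, 0.0485 → sum = 0.1357
V_5 = 0.1357 / l_5 = 0.1357 / 0.08 = 1.69625 → 1.70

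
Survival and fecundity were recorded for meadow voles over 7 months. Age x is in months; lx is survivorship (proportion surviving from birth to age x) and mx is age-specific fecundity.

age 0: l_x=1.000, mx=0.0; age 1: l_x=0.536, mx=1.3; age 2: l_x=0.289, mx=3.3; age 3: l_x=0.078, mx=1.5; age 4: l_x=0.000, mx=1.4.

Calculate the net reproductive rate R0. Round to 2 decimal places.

1.77

lx·mx by age: 0, 0.6968, 0.9537, 0.117, 0
R0 = Σ lx·mx = 1.7675 → 1.77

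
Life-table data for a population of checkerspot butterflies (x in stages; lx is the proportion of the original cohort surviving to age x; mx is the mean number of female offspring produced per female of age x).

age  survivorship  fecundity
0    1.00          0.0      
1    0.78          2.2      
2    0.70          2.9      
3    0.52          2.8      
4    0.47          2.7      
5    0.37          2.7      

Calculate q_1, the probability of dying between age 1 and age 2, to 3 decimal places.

0.103

q_1 = (l_1 − l_2) / l_1 = (0.78 − 0.7) / 0.78
     = 0.08 / 0.78 = 0.102564… → 0.103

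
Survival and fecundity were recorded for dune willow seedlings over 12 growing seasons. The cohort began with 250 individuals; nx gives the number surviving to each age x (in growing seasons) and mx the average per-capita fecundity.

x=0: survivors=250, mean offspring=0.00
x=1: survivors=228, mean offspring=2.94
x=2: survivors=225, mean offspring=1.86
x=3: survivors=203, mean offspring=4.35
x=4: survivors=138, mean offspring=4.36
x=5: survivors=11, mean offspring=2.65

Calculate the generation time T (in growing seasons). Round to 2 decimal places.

lx = nx/n0 = nx/250: 1, 0.912, 0.9, 0.812, 0.552, 0.044
lx·mx: 0, 2.68128, 1.674, 3.5322, 2.40672, 0.1166 → R0 = 10.4108
x·lx·mx: 0, 2.68128, 3.348, 10.5966, 9.62688, 0.583 → Σ = 26.83576
T = 26.83576 / 10.4108 = 2.577685… → 2.58

2.58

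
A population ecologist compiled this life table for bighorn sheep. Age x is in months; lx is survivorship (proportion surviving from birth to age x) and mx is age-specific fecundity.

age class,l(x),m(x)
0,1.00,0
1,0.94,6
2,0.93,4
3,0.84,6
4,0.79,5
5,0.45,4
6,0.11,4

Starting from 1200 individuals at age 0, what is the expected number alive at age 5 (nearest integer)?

540

Expected survivors = N0 · l_5 = 1200 × 0.45 = 540 → 540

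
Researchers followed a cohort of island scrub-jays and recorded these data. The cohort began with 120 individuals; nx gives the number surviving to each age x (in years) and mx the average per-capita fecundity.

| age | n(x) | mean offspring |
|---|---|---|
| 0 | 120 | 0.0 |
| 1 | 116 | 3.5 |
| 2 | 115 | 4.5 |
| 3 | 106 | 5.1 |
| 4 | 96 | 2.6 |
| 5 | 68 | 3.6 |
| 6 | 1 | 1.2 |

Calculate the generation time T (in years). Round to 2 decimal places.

2.70

lx = nx/n0 = nx/120: 1, 0.96667…, 0.95833…, 0.88333…, 0.8, 0.56667…, 0.00833…
lx·mx: 0, 3.383333…, 4.3125…, 4.505…, 2.08, 2.04…, 0.01… → R0 = 16.330833…
x·lx·mx: 0, 3.383333…, 8.625…, 13.515…, 8.32, 10.2…, 0.06… → Σ = 44.103333…
T = 44.103333… / 16.330833… = 2.700617… → 2.70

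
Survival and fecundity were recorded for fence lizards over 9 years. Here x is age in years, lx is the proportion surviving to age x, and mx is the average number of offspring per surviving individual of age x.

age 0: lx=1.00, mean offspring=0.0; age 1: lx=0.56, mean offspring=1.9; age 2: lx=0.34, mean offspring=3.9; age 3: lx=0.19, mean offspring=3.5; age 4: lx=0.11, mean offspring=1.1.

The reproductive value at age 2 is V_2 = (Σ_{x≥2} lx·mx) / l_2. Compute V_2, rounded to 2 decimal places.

lx·mx for x ≥ 2: 1.326, 0.665, 0.121 → sum = 2.112
V_2 = 2.112 / l_2 = 2.112 / 0.34 = 6.211765… → 6.21

6.21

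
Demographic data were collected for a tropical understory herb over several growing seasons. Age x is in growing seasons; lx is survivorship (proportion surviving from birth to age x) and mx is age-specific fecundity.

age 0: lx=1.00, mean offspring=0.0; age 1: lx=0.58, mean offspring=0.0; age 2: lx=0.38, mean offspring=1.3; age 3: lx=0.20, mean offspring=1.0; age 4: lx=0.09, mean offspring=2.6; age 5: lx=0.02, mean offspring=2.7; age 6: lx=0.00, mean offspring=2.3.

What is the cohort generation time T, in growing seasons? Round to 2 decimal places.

2.85

lx·mx: 0, 0, 0.494, 0.2, 0.234, 0.054, 0 → R0 = 0.982
x·lx·mx: 0, 0, 0.988, 0.6, 0.936, 0.27, 0 → Σ = 2.794
T = 2.794 / 0.982 = 2.845214… → 2.85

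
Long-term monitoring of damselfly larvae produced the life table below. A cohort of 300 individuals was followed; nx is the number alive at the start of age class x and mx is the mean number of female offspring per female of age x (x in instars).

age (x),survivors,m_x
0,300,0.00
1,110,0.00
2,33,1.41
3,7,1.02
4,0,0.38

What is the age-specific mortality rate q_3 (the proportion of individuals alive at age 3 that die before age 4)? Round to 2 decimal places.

1.00

lx = nx/n0 = nx/300: 1, 0.36667…, 0.11, 0.02333…, 0
q_3 = (l_3 − l_4) / l_3 = (0.023333… − 0) / 0.023333…
     = 0.023333… / 0.023333… = 1 → 1.00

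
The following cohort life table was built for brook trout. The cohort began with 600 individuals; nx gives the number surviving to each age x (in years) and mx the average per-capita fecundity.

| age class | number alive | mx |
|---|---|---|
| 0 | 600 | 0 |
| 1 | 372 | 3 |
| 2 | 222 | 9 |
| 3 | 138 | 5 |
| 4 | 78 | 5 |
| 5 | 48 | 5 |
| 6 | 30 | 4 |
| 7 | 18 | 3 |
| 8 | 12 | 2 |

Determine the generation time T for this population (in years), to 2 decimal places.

lx = nx/n0 = nx/600: 1, 0.62, 0.37, 0.23, 0.13, 0.08, 0.05, 0.03, 0.02
lx·mx: 0, 1.86, 3.33, 1.15, 0.65, 0.4, 0.2, 0.09, 0.04 → R0 = 7.72
x·lx·mx: 0, 1.86, 6.66, 3.45, 2.6, 2, 1.2, 0.63, 0.32 → Σ = 18.72
T = 18.72 / 7.72 = 2.42487… → 2.42

2.42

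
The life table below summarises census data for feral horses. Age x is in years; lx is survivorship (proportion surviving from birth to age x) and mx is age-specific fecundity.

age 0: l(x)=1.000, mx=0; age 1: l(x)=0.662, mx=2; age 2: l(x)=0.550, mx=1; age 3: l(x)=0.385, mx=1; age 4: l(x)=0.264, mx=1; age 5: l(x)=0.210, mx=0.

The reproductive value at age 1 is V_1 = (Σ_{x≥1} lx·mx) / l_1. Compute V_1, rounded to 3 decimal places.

lx·mx for x ≥ 1: 1.324, 0.55, 0.385, 0.264, 0 → sum = 2.523
V_1 = 2.523 / l_1 = 2.523 / 0.662 = 3.811178… → 3.811

3.811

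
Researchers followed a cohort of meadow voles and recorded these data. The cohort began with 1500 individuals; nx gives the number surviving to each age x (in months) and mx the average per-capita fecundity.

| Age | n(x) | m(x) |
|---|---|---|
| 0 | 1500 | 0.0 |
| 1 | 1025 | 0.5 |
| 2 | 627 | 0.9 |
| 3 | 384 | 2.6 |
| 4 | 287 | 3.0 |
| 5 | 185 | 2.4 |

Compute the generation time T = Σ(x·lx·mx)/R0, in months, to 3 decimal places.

lx = nx/n0 = nx/1500: 1, 0.68333…, 0.418, 0.256, 0.19133…, 0.12333…
lx·mx: 0, 0.341667…, 0.3762, 0.6656, 0.574…, 0.296… → R0 = 2.253467…
x·lx·mx: 0, 0.341667…, 0.7524, 1.9968, 2.296…, 1.48… → Σ = 6.866867…
T = 6.866867… / 2.253467… = 3.047246… → 3.047

3.047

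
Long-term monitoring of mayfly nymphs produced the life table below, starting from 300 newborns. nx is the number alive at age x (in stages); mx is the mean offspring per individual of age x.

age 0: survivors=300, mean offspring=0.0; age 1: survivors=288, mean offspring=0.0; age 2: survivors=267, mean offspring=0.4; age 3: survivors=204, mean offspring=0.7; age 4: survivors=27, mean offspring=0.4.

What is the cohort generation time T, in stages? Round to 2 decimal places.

lx = nx/n0 = nx/300: 1, 0.96, 0.89, 0.68, 0.09
lx·mx: 0, 0, 0.356, 0.476, 0.036 → R0 = 0.868
x·lx·mx: 0, 0, 0.712, 1.428, 0.144 → Σ = 2.284
T = 2.284 / 0.868 = 2.631336… → 2.63

2.63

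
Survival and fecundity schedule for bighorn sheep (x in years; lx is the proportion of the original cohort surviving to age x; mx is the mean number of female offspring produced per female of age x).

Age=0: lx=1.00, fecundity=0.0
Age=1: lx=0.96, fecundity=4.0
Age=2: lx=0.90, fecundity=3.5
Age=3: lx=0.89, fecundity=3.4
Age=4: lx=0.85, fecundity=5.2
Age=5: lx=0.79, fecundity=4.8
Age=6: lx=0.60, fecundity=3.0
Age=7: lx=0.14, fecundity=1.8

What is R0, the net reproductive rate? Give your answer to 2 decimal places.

lx·mx by age: 0, 3.84, 3.15, 3.026, 4.42, 3.792, 1.8, 0.252
R0 = Σ lx·mx = 20.28 → 20.28

20.28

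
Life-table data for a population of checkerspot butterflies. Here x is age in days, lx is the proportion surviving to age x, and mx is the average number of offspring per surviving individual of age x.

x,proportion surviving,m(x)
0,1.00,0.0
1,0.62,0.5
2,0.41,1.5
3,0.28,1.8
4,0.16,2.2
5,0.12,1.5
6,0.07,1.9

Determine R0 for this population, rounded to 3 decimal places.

2.094

lx·mx by age: 0, 0.31, 0.615, 0.504, 0.352, 0.18, 0.133
R0 = Σ lx·mx = 2.094 → 2.094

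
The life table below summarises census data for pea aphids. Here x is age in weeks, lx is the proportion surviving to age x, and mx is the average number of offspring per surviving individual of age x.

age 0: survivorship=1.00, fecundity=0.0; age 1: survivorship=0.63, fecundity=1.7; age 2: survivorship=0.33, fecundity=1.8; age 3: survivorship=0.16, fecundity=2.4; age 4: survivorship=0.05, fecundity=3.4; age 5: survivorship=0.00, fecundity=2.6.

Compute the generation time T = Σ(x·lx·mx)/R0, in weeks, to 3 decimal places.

lx·mx: 0, 1.071, 0.594, 0.384, 0.17, 0 → R0 = 2.219
x·lx·mx: 0, 1.071, 1.188, 1.152, 0.68, 0 → Σ = 4.091
T = 4.091 / 2.219 = 1.843623… → 1.844

1.844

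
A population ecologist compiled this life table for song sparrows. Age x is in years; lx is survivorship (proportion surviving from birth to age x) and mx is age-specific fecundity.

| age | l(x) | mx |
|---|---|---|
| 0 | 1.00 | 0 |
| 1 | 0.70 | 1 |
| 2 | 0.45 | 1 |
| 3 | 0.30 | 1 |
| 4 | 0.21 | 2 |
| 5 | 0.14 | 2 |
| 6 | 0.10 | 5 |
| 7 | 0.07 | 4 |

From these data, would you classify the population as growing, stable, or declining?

R0 = Σ lx·mx = 0 + 0.7 + 0.45 + 0.3 + 0.42 + 0.28 + 0.5 + 0.28 = 2.93
R0 > 1, so the population is growing.

growing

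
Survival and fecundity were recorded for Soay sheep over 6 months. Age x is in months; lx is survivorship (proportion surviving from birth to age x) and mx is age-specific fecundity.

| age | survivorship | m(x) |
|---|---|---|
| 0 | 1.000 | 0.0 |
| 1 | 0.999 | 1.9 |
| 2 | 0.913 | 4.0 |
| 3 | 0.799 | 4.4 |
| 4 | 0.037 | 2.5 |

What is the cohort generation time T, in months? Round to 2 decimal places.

2.20

lx·mx: 0, 1.8981, 3.652, 3.5156, 0.0925 → R0 = 9.1582
x·lx·mx: 0, 1.8981, 7.304, 10.5468, 0.37 → Σ = 20.1189
T = 20.1189 / 9.1582 = 2.196818… → 2.20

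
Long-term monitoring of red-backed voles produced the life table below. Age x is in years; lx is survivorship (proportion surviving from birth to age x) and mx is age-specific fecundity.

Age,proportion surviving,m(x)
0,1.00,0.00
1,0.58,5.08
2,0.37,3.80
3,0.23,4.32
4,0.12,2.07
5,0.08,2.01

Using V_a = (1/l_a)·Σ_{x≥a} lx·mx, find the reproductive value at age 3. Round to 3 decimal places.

lx·mx for x ≥ 3: 0.9936, 0.2484, 0.1608 → sum = 1.4028
V_3 = 1.4028 / l_3 = 1.4028 / 0.23 = 6.09913… → 6.099

6.099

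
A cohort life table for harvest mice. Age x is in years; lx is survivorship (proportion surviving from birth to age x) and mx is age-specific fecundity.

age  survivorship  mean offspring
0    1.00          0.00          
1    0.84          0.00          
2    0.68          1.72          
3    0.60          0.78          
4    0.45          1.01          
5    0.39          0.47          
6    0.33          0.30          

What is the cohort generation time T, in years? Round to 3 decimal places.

lx·mx: 0, 0, 1.1696, 0.468, 0.4545, 0.1833, 0.099 → R0 = 2.3744
x·lx·mx: 0, 0, 2.3392, 1.404, 1.818, 0.9165, 0.594 → Σ = 7.0717
T = 7.0717 / 2.3744 = 2.97831… → 2.978

2.978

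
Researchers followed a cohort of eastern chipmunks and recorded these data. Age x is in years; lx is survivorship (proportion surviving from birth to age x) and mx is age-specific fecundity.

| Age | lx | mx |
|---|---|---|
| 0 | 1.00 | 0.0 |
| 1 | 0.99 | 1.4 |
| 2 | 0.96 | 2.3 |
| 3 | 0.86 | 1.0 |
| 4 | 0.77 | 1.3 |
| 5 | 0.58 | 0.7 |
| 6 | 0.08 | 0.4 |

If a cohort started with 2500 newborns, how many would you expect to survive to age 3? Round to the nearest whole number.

Expected survivors = N0 · l_3 = 2500 × 0.86 = 2150 → 2150

2150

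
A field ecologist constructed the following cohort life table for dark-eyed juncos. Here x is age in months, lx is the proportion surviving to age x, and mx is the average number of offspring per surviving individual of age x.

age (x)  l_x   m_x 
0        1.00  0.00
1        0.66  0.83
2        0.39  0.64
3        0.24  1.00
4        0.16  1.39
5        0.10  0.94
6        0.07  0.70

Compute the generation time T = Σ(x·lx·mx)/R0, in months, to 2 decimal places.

lx·mx: 0, 0.5478, 0.2496, 0.24, 0.2224, 0.094, 0.049 → R0 = 1.4028
x·lx·mx: 0, 0.5478, 0.4992, 0.72, 0.8896, 0.47, 0.294 → Σ = 3.4206
T = 3.4206 / 1.4028 = 2.438409… → 2.44

2.44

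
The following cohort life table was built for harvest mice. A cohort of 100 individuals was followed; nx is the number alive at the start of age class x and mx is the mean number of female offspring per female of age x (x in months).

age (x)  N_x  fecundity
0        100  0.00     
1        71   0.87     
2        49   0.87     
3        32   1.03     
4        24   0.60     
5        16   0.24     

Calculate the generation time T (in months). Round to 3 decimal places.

lx = nx/n0 = nx/100: 1, 0.71, 0.49, 0.32, 0.24, 0.16
lx·mx: 0, 0.6177, 0.4263, 0.3296, 0.144, 0.0384 → R0 = 1.556
x·lx·mx: 0, 0.6177, 0.8526, 0.9888, 0.576, 0.192 → Σ = 3.2271
T = 3.2271 / 1.556 = 2.073972… → 2.074

2.074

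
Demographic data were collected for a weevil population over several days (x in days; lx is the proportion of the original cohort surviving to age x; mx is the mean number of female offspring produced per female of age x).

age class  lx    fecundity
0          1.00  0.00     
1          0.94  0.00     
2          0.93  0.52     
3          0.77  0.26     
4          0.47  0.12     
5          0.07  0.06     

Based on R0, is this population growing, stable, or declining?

declining

R0 = Σ lx·mx = 0 + 0 + 0.4836 + 0.2002 + 0.0564 + 0.0042 = 0.7444
R0 < 1, so the population is declining.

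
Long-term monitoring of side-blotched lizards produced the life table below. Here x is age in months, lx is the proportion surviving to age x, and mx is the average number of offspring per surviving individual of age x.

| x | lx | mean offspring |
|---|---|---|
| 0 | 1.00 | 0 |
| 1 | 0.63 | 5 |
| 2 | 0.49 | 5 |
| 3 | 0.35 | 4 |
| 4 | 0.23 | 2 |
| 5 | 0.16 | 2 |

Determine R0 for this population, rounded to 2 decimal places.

lx·mx by age: 0, 3.15, 2.45, 1.4, 0.46, 0.32
R0 = Σ lx·mx = 7.78 → 7.78

7.78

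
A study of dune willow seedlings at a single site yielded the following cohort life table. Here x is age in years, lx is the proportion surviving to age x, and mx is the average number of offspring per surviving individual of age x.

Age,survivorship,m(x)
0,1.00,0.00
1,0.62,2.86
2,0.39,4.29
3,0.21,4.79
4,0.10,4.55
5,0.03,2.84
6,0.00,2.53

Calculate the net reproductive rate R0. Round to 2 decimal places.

lx·mx by age: 0, 1.7732, 1.6731, 1.0059, 0.455, 0.0852, 0
R0 = Σ lx·mx = 4.9924 → 4.99

4.99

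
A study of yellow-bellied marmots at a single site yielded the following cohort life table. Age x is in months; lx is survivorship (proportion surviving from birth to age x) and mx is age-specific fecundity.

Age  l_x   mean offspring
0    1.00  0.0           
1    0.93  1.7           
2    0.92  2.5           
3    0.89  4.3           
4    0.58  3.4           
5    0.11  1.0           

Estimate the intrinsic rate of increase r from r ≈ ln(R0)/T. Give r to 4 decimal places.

0.8557

R0 = Σ lx·mx = 0 + 1.581 + 2.3 + 3.827 + 1.972 + 0.11 = 9.79
Σ x·lx·mx = 26.1; T = 26.1/9.79 = 2.66599…
r ≈ ln(R0)/T = ln(9.79)/2.66599… = 0.855729… → 0.8557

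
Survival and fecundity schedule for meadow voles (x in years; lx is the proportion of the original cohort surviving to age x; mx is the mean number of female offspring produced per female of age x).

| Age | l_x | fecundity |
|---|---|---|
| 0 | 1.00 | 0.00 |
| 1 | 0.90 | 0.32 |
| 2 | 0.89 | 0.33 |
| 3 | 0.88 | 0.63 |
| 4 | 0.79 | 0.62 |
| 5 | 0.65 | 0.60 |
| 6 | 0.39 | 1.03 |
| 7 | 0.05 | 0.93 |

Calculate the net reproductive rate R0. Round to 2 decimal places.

lx·mx by age: 0, 0.288, 0.2937, 0.5544, 0.4898, 0.39, 0.4017, 0.0465
R0 = Σ lx·mx = 2.4641 → 2.46

2.46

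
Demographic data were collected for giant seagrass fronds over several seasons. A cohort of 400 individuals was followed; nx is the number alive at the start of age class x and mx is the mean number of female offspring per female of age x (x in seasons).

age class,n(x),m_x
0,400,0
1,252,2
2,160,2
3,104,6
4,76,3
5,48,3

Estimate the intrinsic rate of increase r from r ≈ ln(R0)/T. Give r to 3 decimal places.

0.593

lx = nx/n0 = nx/400: 1, 0.63, 0.4, 0.26, 0.19, 0.12
R0 = Σ lx·mx = 0 + 1.26 + 0.8 + 1.56 + 0.57 + 0.36 = 4.55
Σ x·lx·mx = 11.62; T = 11.62/4.55 = 2.55385…
r ≈ ln(R0)/T = ln(4.55)/2.55385… = 0.59327… → 0.593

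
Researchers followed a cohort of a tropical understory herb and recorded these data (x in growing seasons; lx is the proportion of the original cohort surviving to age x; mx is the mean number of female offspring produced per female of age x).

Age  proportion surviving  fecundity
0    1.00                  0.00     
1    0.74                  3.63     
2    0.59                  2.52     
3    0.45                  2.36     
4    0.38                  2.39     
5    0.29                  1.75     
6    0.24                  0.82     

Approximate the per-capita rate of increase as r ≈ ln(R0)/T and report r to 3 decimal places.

R0 = Σ lx·mx = 0 + 2.6862 + 1.4868 + 1.062 + 0.9082 + 0.5075 + 0.1968 = 6.8475
Σ x·lx·mx = 16.1969; T = 16.1969/6.8475 = 2.36537…
r ≈ ln(R0)/T = ln(6.8475)/2.36537… = 0.81335… → 0.813

0.813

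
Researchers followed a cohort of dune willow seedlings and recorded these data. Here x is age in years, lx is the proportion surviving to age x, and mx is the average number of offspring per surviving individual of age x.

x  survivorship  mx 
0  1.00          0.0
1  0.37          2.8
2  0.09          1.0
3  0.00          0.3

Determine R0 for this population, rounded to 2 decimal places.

lx·mx by age: 0, 1.036, 0.09, 0
R0 = Σ lx·mx = 1.126 → 1.13

1.13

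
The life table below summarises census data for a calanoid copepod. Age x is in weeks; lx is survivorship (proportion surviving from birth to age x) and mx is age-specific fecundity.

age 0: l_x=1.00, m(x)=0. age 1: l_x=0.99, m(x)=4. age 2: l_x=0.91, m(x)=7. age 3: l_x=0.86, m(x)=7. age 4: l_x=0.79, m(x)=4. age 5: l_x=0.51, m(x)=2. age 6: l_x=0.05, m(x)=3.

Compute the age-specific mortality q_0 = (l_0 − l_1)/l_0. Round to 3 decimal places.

q_0 = (l_0 − l_1) / l_0 = (1 − 0.99) / 1
     = 0.01 / 1 = 0.01 → 0.010

0.010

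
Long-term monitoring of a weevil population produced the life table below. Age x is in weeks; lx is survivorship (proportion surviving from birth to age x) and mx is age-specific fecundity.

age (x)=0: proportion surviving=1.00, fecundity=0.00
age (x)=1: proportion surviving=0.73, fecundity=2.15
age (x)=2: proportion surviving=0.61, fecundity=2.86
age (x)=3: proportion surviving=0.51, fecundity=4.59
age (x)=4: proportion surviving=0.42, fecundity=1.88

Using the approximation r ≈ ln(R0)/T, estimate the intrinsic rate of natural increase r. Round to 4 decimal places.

R0 = Σ lx·mx = 0 + 1.5695 + 1.7446 + 2.3409 + 0.7896 = 6.4446
Σ x·lx·mx = 15.2398; T = 15.2398/6.4446 = 2.36474…
r ≈ ln(R0)/T = ln(6.4446)/2.36474… = 0.787927… → 0.7879

0.7879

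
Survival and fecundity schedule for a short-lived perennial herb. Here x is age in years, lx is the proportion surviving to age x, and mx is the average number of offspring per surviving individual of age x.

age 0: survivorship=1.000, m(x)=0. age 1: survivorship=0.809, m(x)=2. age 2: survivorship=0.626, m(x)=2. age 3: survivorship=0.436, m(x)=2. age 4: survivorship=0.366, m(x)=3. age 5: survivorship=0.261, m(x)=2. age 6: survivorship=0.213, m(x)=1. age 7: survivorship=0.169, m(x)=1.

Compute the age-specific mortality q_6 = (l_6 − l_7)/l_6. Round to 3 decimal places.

0.207

q_6 = (l_6 − l_7) / l_6 = (0.213 − 0.169) / 0.213
     = 0.044 / 0.213 = 0.206573… → 0.207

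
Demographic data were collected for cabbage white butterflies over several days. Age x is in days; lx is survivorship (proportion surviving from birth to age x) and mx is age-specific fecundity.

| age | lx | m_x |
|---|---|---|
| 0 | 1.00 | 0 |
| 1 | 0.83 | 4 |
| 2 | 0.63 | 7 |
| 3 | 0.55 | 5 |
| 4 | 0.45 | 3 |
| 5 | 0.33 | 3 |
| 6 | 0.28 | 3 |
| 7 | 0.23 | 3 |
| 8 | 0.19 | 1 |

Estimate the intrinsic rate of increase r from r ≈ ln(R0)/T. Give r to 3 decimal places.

R0 = Σ lx·mx = 0 + 3.32 + 4.41 + 2.75 + 1.35 + 0.99 + 0.84 + 0.69 + 0.19 = 14.54
Σ x·lx·mx = 42.13; T = 42.13/14.54 = 2.89752…
r ≈ ln(R0)/T = ln(14.54)/2.89752… = 0.92386… → 0.924

0.924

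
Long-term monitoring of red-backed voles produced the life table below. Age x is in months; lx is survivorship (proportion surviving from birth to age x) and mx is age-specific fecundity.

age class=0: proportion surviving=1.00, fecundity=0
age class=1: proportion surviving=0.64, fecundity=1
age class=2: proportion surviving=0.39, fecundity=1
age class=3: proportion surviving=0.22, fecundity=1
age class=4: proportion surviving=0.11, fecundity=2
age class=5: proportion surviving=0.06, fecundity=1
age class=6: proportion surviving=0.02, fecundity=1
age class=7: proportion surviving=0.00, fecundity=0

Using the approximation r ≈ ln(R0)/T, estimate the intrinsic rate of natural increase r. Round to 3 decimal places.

R0 = Σ lx·mx = 0 + 0.64 + 0.39 + 0.22 + 0.22 + 0.06 + 0.02 + 0 = 1.55
Σ x·lx·mx = 3.38; T = 3.38/1.55 = 2.18065…
r ≈ ln(R0)/T = ln(1.55)/2.18065… = 0.20097… → 0.201

0.201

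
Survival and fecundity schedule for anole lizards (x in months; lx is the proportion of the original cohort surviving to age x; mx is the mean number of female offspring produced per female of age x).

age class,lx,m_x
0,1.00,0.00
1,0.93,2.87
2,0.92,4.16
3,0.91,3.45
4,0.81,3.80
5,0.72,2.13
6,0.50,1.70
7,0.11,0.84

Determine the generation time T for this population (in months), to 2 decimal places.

2.99

lx·mx: 0, 2.6691, 3.8272, 3.1395, 3.078, 1.5336, 0.85, 0.0924 → R0 = 15.1898
x·lx·mx: 0, 2.6691, 7.6544, 9.4185, 12.312, 7.668, 5.1, 0.6468 → Σ = 45.4688
T = 45.4688 / 15.1898 = 2.993377… → 2.99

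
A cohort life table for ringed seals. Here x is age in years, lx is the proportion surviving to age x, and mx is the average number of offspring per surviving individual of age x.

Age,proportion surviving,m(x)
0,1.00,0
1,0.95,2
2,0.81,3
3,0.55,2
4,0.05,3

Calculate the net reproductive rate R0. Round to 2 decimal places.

5.58

lx·mx by age: 0, 1.9, 2.43, 1.1, 0.15
R0 = Σ lx·mx = 5.58 → 5.58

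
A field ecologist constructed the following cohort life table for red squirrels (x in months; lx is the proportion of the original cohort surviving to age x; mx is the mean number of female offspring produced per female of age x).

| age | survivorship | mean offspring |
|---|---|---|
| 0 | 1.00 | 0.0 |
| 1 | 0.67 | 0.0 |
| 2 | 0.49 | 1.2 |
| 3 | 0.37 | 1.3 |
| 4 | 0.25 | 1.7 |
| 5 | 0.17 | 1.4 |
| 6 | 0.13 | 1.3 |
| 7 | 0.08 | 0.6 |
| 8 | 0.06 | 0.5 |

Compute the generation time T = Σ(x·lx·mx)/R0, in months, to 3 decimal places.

3.587

lx·mx: 0, 0, 0.588, 0.481, 0.425, 0.238, 0.169, 0.048, 0.03 → R0 = 1.979
x·lx·mx: 0, 0, 1.176, 1.443, 1.7, 1.19, 1.014, 0.336, 0.24 → Σ = 7.099
T = 7.099 / 1.979 = 3.587165… → 3.587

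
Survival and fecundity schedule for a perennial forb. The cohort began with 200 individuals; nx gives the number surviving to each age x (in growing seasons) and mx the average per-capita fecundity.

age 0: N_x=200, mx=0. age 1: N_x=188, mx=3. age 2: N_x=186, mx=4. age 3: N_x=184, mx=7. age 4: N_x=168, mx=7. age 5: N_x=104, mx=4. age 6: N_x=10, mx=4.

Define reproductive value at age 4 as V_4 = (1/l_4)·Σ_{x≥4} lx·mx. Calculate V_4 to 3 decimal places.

lx = nx/n0 = nx/200: 1, 0.94, 0.93, 0.92, 0.84, 0.52, 0.05
lx·mx for x ≥ 4: 5.88, 2.08, 0.2 → sum = 8.16
V_4 = 8.16 / l_4 = 8.16 / 0.84 = 9.714286… → 9.714

9.714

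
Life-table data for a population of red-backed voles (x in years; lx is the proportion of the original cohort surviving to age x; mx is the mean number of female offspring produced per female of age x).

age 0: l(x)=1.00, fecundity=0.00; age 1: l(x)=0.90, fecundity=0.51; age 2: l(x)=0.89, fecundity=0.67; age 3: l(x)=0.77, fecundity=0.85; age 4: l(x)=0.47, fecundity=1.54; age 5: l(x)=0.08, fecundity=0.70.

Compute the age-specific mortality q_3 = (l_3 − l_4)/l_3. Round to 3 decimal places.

0.390

q_3 = (l_3 − l_4) / l_3 = (0.77 − 0.47) / 0.77
     = 0.3 / 0.77 = 0.38961… → 0.390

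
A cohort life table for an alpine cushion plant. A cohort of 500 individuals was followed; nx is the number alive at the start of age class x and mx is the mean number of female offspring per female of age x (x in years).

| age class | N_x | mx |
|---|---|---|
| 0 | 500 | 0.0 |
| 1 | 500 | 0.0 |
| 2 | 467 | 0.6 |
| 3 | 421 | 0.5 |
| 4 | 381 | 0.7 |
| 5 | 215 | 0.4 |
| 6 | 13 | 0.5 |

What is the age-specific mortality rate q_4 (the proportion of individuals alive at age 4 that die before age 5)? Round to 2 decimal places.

0.44

lx = nx/n0 = nx/500: 1, 1, 0.934, 0.842, 0.762, 0.43, 0.026
q_4 = (l_4 − l_5) / l_4 = (0.762 − 0.43) / 0.762
     = 0.332 / 0.762 = 0.435696… → 0.44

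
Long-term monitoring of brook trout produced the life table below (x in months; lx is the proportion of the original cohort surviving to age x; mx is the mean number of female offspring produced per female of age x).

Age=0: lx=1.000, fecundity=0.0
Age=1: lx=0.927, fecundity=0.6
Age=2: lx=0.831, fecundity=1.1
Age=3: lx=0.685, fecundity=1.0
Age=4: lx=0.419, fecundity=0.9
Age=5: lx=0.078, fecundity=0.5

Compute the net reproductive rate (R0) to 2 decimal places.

2.57

lx·mx by age: 0, 0.5562, 0.9141, 0.685, 0.3771, 0.039
R0 = Σ lx·mx = 2.5714 → 2.57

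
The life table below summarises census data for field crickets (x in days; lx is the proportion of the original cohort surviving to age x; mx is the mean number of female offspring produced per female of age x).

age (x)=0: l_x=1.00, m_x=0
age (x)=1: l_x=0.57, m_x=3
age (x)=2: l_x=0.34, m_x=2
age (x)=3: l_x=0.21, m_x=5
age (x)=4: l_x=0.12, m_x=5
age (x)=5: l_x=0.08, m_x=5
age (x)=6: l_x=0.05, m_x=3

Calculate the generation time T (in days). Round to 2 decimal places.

lx·mx: 0, 1.71, 0.68, 1.05, 0.6, 0.4, 0.15 → R0 = 4.59
x·lx·mx: 0, 1.71, 1.36, 3.15, 2.4, 2, 0.9 → Σ = 11.52
T = 11.52 / 4.59 = 2.509804… → 2.51

2.51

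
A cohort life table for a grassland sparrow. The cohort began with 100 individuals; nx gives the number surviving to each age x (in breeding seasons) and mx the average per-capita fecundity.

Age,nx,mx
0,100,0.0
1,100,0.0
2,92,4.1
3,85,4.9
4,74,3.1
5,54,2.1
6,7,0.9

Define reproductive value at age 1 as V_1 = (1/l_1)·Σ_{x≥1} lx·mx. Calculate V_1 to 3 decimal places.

lx = nx/n0 = nx/100: 1, 1, 0.92, 0.85, 0.74, 0.54, 0.07
lx·mx for x ≥ 1: 0, 3.772, 4.165, 2.294, 1.134, 0.063 → sum = 11.428
V_1 = 11.428 / l_1 = 11.428 / 1 = 11.428 → 11.428

11.428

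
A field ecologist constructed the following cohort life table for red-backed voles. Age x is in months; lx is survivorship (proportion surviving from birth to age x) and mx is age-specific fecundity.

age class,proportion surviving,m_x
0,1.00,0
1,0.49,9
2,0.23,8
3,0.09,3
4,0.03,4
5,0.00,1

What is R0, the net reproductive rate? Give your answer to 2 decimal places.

6.64

lx·mx by age: 0, 4.41, 1.84, 0.27, 0.12, 0
R0 = Σ lx·mx = 6.64 → 6.64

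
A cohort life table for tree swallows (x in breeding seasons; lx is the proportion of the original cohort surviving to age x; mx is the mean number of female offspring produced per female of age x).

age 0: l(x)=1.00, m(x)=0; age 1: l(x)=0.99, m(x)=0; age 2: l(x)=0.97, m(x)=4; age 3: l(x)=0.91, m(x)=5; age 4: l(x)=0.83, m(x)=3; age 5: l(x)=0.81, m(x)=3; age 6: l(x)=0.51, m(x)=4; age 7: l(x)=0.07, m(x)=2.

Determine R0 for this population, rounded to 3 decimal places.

lx·mx by age: 0, 0, 3.88, 4.55, 2.49, 2.43, 2.04, 0.14
R0 = Σ lx·mx = 15.53 → 15.530

15.530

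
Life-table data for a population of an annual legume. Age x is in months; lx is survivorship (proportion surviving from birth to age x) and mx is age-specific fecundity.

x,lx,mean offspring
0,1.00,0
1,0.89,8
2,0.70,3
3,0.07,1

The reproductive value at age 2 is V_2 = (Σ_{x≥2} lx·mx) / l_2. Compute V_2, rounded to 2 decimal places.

3.10

lx·mx for x ≥ 2: 2.1, 0.07 → sum = 2.17
V_2 = 2.17 / l_2 = 2.17 / 0.7 = 3.1 → 3.10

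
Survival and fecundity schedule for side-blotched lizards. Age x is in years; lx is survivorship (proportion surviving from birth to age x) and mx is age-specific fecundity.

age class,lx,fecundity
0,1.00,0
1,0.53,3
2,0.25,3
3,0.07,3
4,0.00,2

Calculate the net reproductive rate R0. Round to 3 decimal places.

lx·mx by age: 0, 1.59, 0.75, 0.21, 0
R0 = Σ lx·mx = 2.55 → 2.550

2.550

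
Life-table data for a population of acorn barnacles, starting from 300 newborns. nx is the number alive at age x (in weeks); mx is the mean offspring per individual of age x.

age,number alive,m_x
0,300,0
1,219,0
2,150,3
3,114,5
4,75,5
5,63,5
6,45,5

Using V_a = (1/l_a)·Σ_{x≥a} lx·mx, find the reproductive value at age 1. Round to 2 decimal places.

lx = nx/n0 = nx/300: 1, 0.73, 0.5, 0.38, 0.25, 0.21, 0.15
lx·mx for x ≥ 1: 0, 1.5, 1.9, 1.25, 1.05, 0.75 → sum = 6.45
V_1 = 6.45 / l_1 = 6.45 / 0.73 = 8.835616… → 8.84

8.84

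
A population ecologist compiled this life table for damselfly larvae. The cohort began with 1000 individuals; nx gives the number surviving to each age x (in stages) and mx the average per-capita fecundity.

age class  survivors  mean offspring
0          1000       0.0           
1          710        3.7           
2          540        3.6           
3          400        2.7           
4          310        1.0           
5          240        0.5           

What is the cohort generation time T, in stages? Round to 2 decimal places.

1.91

lx = nx/n0 = nx/1000: 1, 0.71, 0.54, 0.4, 0.31, 0.24
lx·mx: 0, 2.627, 1.944, 1.08, 0.31, 0.12 → R0 = 6.081
x·lx·mx: 0, 2.627, 3.888, 3.24, 1.24, 0.6 → Σ = 11.595
T = 11.595 / 6.081 = 1.906759… → 1.91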